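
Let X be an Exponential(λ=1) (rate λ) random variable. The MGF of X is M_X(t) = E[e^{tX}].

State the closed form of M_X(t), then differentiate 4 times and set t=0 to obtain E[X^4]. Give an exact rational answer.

M_X(t) = 1/(1 - t)
M′(t) = 1/(t^2 - 2*t + 1)
M′′(t) = -2/(t^3 - 3*t^2 + 3*t - 1)
M′′′(t) = 6/(t^4 - 4*t^3 + 6*t^2 - 4*t + 1)
M′′′′(t) = -24/(t^5 - 5*t^4 + 10*t^3 - 10*t^2 + 5*t - 1)

E[X^4] = M′′′′(0) = 24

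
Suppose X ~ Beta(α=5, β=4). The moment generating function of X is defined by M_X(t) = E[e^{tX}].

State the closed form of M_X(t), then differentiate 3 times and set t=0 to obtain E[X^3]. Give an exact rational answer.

M_X(t) = ₁F₁(5; 9; t)
M′(t) = 5*₁F₁(6; 10; t)/9
M′′(t) = ₁F₁(7; 11; t)/3
M′′′(t) = 7*₁F₁(8; 12; t)/33

E[X^3] = M′′′(0) = 7/33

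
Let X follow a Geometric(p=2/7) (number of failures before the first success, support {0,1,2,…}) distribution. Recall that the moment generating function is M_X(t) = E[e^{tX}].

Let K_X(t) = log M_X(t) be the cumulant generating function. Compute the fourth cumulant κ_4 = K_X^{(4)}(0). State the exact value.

κ_4 = K^(4)(0) = 3745/8

M_X(t) = 2/(7*(1 - 5*e^(t)/7))
K_X(t) = log M_X(t) = -log(1 - 5*e^(t)/7) - log(7) + log(2)
K^(4)(t) = (875*e^(3*t) + 4900*e^(2*t) + 1715*e^(t))/(625*e^(4*t) - 3500*e^(3*t) + 7350*e^(2*t) - 6860*e^(t) + 2401)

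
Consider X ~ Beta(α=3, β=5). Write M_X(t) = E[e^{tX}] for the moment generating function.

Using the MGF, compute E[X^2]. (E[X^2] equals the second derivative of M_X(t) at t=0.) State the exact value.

E[X^2] = M′′(0) = 1/6

M_X(t) = ₁F₁(3; 8; t)
M′(t) = 3*₁F₁(4; 9; t)/8
M′′(t) = ₁F₁(5; 10; t)/6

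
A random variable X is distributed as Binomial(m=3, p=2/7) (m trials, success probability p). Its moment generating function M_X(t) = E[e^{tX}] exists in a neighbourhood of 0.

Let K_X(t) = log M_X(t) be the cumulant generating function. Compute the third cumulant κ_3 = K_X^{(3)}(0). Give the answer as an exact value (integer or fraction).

κ_3 = K^(3)(0) = 90/343

M_X(t) = (2*e^(t)/7 + 5/7)^3
K_X(t) = log M_X(t) = 3*log(2*e^(t)/7 + 5/7)
K^(3)(t) = (-60*e^(2*t) + 150*e^(t))/(8*e^(3*t) + 60*e^(2*t) + 150*e^(t) + 125)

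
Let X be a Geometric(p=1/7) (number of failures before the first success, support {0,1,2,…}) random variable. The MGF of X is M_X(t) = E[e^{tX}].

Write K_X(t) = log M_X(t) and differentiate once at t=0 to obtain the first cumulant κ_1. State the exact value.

κ_1 = K^(1)(0) = 6

M_X(t) = 1/(7*(1 - 6*e^(t)/7))
K_X(t) = log M_X(t) = -log(1 - 6*e^(t)/7) - log(7)
K^(1)(t) = -6*e^(t)/(6*e^(t) - 7)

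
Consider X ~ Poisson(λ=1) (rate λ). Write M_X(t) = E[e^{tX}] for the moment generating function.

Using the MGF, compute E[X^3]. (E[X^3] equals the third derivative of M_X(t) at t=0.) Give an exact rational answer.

M_X(t) = e^(e^(t) - 1)
D^3[M](t) = (e^(3*t)*e^(e^(t)) + 3*e^(2*t)*e^(e^(t)) + e^(t)*e^(e^(t)))*e^(-1)

E[X^3] = D^3[M](0) = 5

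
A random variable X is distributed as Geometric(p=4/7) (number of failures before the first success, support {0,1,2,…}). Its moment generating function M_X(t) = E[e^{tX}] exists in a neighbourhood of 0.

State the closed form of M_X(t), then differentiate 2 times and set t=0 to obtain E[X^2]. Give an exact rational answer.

M_X(t) = 4/(7*(1 - 3*e^(t)/7))
M^(2)(t) = (-36*e^(2*t) - 84*e^(t))/(27*e^(3*t) - 189*e^(2*t) + 441*e^(t) - 343)

E[X^2] = M^(2)(0) = 15/8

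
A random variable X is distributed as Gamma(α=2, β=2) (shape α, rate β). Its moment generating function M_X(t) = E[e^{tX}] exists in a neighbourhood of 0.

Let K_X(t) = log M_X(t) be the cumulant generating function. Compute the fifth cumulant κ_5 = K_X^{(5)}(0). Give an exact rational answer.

M_X(t) = 4/(2 - t)^2
K_X(t) = log M_X(t) = -2*log(2 - t) + 2*log(2)
K^(5)(t) = -48/(t^5 - 10*t^4 + 40*t^3 - 80*t^2 + 80*t - 32)

κ_5 = K^(5)(0) = 3/2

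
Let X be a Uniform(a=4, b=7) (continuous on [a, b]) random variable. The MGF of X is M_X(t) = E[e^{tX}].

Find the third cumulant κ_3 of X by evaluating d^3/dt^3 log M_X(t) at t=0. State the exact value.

M_X(t) = (e^(7*t) - e^(4*t))/(3*t)
K_X(t) = log M_X(t) = -log(t) + log(e^(7*t) - e^(4*t)) - log(3)
K′(t) = (7*t*e^(3*t) - 4*t - e^(3*t) + 1)/(t*e^(3*t) - t)
K′′(t) = (-9*t^2*e^(3*t) + e^(6*t) - 2*e^(3*t) + 1)/(t^2*e^(6*t) - 2*t^2*e^(3*t) + t^2)
K′′′(t) = (27*t^3*e^(6*t) + 27*t^3*e^(3*t) - 2*e^(9*t) + 6*e^(6*t) - 6*e^(3*t) + 2)/(t^3*e^(9*t) - 3*t^3*e^(6*t) + 3*t^3*e^(3*t) - t^3)

κ_3 = K′′′(0) = 0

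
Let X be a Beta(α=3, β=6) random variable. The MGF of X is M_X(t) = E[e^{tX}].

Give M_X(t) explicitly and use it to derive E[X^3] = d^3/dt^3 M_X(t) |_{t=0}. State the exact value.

M_X(t) = ₁F₁(3; 9; t)
dM/dt = ₁F₁(4; 10; t)/3
d^2M/dt^2 = 2*₁F₁(5; 11; t)/15
d^3M/dt^3 = 2*₁F₁(6; 12; t)/33

E[X^3] = d^3M/dt^3 |_{t=0} = 2/33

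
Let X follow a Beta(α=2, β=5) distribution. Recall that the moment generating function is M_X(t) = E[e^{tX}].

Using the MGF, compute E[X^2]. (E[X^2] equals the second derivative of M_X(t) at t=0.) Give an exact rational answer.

E[X^2] = D^2[M](0) = 3/28

M_X(t) = ₁F₁(2; 7; t)
D^2[M](t) = 3*₁F₁(4; 9; t)/28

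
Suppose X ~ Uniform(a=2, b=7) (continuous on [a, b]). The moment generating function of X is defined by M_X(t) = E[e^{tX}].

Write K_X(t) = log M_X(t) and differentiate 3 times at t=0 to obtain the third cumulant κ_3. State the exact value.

κ_3 = K^(3)(0) = 0

M_X(t) = (e^(7*t) - e^(2*t))/(5*t)
K_X(t) = log M_X(t) = -log(t) + log(e^(7*t) - e^(2*t)) - log(5)
K^(3)(t) = (125*t^3*e^(10*t) + 125*t^3*e^(5*t) - 2*e^(15*t) + 6*e^(10*t) - 6*e^(5*t) + 2)/(t^3*e^(15*t) - 3*t^3*e^(10*t) + 3*t^3*e^(5*t) - t^3)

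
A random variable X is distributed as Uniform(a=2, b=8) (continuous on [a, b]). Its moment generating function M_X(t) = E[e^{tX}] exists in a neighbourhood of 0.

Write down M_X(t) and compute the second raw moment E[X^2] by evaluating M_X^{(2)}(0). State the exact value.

M_X(t) = (e^(8*t) - e^(2*t))/(6*t)
D^2[M](t) = (32*t^2*e^(8*t) - 2*t^2*e^(2*t) - 8*t*e^(8*t) + 2*t*e^(2*t) + e^(8*t) - e^(2*t))/(3*t^3)

E[X^2] = D^2[M](0) = 28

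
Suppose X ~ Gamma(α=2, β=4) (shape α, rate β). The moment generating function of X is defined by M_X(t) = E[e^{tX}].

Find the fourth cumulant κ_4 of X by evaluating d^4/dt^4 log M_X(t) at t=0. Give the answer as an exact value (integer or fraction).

M_X(t) = 16/(4 - t)^2
K_X(t) = log M_X(t) = -2*log(4 - t) + 4*log(2)
K′(t) = -2/(t - 4)
K′′(t) = 2/(t^2 - 8*t + 16)
K′′′(t) = -4/(t^3 - 12*t^2 + 48*t - 64)
K′′′′(t) = 12/(t^4 - 16*t^3 + 96*t^2 - 256*t + 256)

κ_4 = K′′′′(0) = 3/64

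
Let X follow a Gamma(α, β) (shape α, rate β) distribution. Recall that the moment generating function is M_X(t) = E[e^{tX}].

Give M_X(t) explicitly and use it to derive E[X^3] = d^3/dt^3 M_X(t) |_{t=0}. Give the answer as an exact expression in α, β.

M_X(t) = (β/(β - t))^α
dM/dt = -α*β^α*(1/(β - t))^α/(-β + t)
d^2M/dt^2 = (α^2*β^α*(1/(β - t))^α + α*β^α*(1/(β - t))^α)/(β^2 - 2*β*t + t^2)
d^3M/dt^3 = (-α^3*β^α*(1/(β - t))^α - 3*α^2*β^α*(1/(β - t))^α - 2*α*β^α*(1/(β - t))^α)/(-β^3 + 3*β^2*t - 3*β*t^2 + t^3)

E[X^3] = d^3M/dt^3 |_{t=0} = α*(α^2 + 3*α + 2)/β^3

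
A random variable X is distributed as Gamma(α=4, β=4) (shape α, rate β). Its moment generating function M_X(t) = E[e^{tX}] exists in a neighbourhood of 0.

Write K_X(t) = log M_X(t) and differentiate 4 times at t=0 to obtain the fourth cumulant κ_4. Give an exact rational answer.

κ_4 = K′′′′(0) = 3/32

M_X(t) = 256/(4 - t)^4
K_X(t) = log M_X(t) = -4*log(4 - t) + 8*log(2)
K′(t) = -4/(t - 4)
K′′(t) = 4/(t^2 - 8*t + 16)
K′′′(t) = -8/(t^3 - 12*t^2 + 48*t - 64)
K′′′′(t) = 24/(t^4 - 16*t^3 + 96*t^2 - 256*t + 256)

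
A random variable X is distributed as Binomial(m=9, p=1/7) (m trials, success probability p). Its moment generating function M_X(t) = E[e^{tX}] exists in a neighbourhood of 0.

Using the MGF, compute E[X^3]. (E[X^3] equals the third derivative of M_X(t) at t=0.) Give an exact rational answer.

E[X^3] = d^3M/dt^3 |_{t=0} = 351/49

M_X(t) = (e^(t)/7 + 6/7)^9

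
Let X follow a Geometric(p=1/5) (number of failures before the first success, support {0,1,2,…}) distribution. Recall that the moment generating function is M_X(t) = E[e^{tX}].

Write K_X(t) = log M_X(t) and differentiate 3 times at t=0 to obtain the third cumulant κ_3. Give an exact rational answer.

M_X(t) = 1/(5*(1 - 4*e^(t)/5))
K_X(t) = log M_X(t) = -log(1 - 4*e^(t)/5) - log(5)
dK/dt = -4*e^(t)/(4*e^(t) - 5)
d^2K/dt^2 = 20*e^(t)/(16*e^(2*t) - 40*e^(t) + 25)
d^3K/dt^3 = (-80*e^(2*t) - 100*e^(t))/(64*e^(3*t) - 240*e^(2*t) + 300*e^(t) - 125)

κ_3 = d^3K/dt^3 |_{t=0} = 180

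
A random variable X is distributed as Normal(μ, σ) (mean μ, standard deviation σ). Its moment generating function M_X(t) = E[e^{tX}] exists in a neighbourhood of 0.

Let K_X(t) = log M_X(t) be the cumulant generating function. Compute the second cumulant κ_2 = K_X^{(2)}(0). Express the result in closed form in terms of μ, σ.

κ_2 = d^2K/dt^2 |_{t=0} = σ^2

M_X(t) = e^(μ*t + σ^2*t^2/2)
K_X(t) = log M_X(t) = μ*t + σ^2*t^2/2
dK/dt = μ + σ^2*t
d^2K/dt^2 = σ^2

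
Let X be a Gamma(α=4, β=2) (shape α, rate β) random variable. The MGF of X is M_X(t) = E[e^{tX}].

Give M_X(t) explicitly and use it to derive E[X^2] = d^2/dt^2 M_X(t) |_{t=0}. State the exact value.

E[X^2] = M′′(0) = 5

M_X(t) = 16/(2 - t)^4
M′(t) = -64/(t^5 - 10*t^4 + 40*t^3 - 80*t^2 + 80*t - 32)
M′′(t) = 320/(t^6 - 12*t^5 + 60*t^4 - 160*t^3 + 240*t^2 - 192*t + 64)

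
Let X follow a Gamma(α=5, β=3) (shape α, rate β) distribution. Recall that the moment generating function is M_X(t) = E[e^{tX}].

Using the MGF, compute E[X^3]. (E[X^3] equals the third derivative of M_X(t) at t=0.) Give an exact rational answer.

E[X^3] = M^(3)(0) = 70/9

M_X(t) = 243/(3 - t)^5
M^(3)(t) = 51030/(t^8 - 24*t^7 + 252*t^6 - 1512*t^5 + 5670*t^4 - 13608*t^3 + 20412*t^2 - 17496*t + 6561)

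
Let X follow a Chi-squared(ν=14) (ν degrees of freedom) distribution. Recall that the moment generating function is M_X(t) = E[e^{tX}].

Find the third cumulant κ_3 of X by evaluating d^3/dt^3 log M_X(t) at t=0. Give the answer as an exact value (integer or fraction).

M_X(t) = (1 - 2*t)^(-7)
K_X(t) = log M_X(t) = -7*log(1 - 2*t)
dK/dt = -14/(2*t - 1)
d^2K/dt^2 = 28/(4*t^2 - 4*t + 1)
d^3K/dt^3 = -112/(8*t^3 - 12*t^2 + 6*t - 1)

κ_3 = d^3K/dt^3 |_{t=0} = 112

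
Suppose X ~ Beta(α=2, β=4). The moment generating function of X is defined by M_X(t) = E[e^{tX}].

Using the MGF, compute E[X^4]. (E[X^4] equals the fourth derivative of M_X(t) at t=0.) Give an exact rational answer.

M_X(t) = ₁F₁(2; 6; t)
M^(4)(t) = 5*₁F₁(6; 10; t)/126

E[X^4] = M^(4)(0) = 5/126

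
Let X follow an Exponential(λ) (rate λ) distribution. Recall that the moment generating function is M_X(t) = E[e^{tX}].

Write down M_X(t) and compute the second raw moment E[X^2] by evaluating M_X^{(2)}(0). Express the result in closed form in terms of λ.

M_X(t) = λ/(λ - t)
dM/dt = λ/(λ^2 - 2*λ*t + t^2)
d^2M/dt^2 = -2*λ/(-λ^3 + 3*λ^2*t - 3*λ*t^2 + t^3)

E[X^2] = d^2M/dt^2 |_{t=0} = 2/λ^2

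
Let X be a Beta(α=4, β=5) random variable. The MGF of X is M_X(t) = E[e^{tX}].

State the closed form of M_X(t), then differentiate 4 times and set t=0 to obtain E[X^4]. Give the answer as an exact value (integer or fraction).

E[X^4] = d^4M/dt^4 |_{t=0} = 7/99

M_X(t) = ₁F₁(4; 9; t)
dM/dt = 4*₁F₁(5; 10; t)/9
d^2M/dt^2 = 2*₁F₁(6; 11; t)/9
d^3M/dt^3 = 4*₁F₁(7; 12; t)/33
d^4M/dt^4 = 7*₁F₁(8; 13; t)/99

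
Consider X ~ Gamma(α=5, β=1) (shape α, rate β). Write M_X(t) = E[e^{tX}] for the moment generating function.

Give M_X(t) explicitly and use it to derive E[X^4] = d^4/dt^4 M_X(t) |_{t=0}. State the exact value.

M_X(t) = (1 - t)^(-5)
dM/dt = 5/(t^6 - 6*t^5 + 15*t^4 - 20*t^3 + 15*t^2 - 6*t + 1)
d^2M/dt^2 = -30/(t^7 - 7*t^6 + 21*t^5 - 35*t^4 + 35*t^3 - 21*t^2 + 7*t - 1)
d^3M/dt^3 = 210/(t^8 - 8*t^7 + 28*t^6 - 56*t^5 + 70*t^4 - 56*t^3 + 28*t^2 - 8*t + 1)
d^4M/dt^4 = -1680/(t^9 - 9*t^8 + 36*t^7 - 84*t^6 + 126*t^5 - 126*t^4 + 84*t^3 - 36*t^2 + 9*t - 1)

E[X^4] = d^4M/dt^4 |_{t=0} = 1680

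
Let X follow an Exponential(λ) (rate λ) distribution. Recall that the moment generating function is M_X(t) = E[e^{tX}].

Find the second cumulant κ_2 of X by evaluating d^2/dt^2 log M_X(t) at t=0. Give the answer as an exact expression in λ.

M_X(t) = λ/(λ - t)
K_X(t) = log M_X(t) = log(λ) - log(λ - t)
dK/dt = -1/(-λ + t)
d^2K/dt^2 = 1/(λ^2 - 2*λ*t + t^2)

κ_2 = d^2K/dt^2 |_{t=0} = λ^(-2)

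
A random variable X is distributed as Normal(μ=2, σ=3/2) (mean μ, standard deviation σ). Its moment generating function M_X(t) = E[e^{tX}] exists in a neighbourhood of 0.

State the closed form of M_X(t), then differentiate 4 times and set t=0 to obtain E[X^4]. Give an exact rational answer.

M_X(t) = e^(9*t^2/8 + 2*t)
M^(4)(t) = 6561*t^4*e^(2*t)*e^(9*t^2/8)/256 + 729*t^3*e^(2*t)*e^(9*t^2/8)/8 + 6075*t^2*e^(2*t)*e^(9*t^2/8)/32 + 387*t*e^(2*t)*e^(9*t^2/8)/2 + 1363*e^(2*t)*e^(9*t^2/8)/16

E[X^4] = M^(4)(0) = 1363/16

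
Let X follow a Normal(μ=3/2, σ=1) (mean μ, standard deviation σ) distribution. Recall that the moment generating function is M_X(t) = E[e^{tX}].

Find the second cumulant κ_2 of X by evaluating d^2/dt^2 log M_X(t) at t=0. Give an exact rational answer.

κ_2 = K′′(0) = 1

M_X(t) = e^(t^2/2 + 3*t/2)
K_X(t) = log M_X(t) = t^2/2 + 3*t/2
K′(t) = t + 3/2
K′′(t) = 1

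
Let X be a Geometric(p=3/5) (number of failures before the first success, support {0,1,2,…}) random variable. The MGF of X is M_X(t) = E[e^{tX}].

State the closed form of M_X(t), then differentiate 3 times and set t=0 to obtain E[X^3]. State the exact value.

M_X(t) = 3/(5*(1 - 2*e^(t)/5))
M^(3)(t) = (24*e^(3*t) + 240*e^(2*t) + 150*e^(t))/(16*e^(4*t) - 160*e^(3*t) + 600*e^(2*t) - 1000*e^(t) + 625)

E[X^3] = M^(3)(0) = 46/9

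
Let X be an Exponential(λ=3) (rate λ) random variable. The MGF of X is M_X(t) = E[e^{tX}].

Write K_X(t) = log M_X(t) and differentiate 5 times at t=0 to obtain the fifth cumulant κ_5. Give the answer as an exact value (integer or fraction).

κ_5 = K^(5)(0) = 8/81

M_X(t) = 3/(3 - t)
K_X(t) = log M_X(t) = -log(3 - t) + log(3)
K^(5)(t) = -24/(t^5 - 15*t^4 + 90*t^3 - 270*t^2 + 405*t - 243)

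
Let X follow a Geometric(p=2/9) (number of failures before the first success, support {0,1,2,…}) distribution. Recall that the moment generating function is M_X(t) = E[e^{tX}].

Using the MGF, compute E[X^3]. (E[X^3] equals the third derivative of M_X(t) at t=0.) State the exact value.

M_X(t) = 2/(9*(1 - 7*e^(t)/9))
D^3[M](t) = (686*e^(3*t) + 3528*e^(2*t) + 1134*e^(t))/(2401*e^(4*t) - 12348*e^(3*t) + 23814*e^(2*t) - 20412*e^(t) + 6561)

E[X^3] = D^3[M](0) = 1337/4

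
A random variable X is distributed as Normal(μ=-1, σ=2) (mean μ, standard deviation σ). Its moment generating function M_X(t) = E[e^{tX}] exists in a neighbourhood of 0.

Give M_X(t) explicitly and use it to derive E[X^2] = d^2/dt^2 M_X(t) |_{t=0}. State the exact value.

E[X^2] = d^2M/dt^2 |_{t=0} = 5

M_X(t) = e^(2*t^2 - t)
dM/dt = 4*t*e^(-t)*e^(2*t^2) - e^(-t)*e^(2*t^2)
d^2M/dt^2 = (16*t^2*e^(2*t^2) - 8*t*e^(2*t^2) + 5*e^(2*t^2))*e^(-t)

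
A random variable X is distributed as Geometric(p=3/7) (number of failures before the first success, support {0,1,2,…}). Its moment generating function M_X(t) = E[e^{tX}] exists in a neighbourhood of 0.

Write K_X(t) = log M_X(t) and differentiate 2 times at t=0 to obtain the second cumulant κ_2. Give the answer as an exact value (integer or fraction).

κ_2 = K^(2)(0) = 28/9

M_X(t) = 3/(7*(1 - 4*e^(t)/7))
K_X(t) = log M_X(t) = -log(1 - 4*e^(t)/7) - log(7) + log(3)
K^(2)(t) = 28*e^(t)/(16*e^(2*t) - 56*e^(t) + 49)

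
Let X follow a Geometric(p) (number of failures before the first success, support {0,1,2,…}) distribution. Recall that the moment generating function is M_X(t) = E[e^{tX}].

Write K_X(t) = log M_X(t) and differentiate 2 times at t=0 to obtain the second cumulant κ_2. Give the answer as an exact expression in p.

κ_2 = K′′(0) = (1 - p)/p^2

M_X(t) = p/(-(1 - p)*e^(t) + 1)
K_X(t) = log M_X(t) = log(p) - log(-(1 - p)*e^(t) + 1)
K′(t) = (-p*e^(t) + e^(t))/(p*e^(t) - e^(t) + 1)
K′′(t) = (-p*e^(t) + e^(t))/(p^2*e^(2*t) - 2*p*e^(2*t) + 2*p*e^(t) + e^(2*t) - 2*e^(t) + 1)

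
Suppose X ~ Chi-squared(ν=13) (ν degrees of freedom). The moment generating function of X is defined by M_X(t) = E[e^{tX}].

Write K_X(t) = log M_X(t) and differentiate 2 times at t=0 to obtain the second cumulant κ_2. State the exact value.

κ_2 = d^2K/dt^2 |_{t=0} = 26

M_X(t) = (1 - 2*t)^(-13/2)
K_X(t) = log M_X(t) = -13*log(1 - 2*t)/2
dK/dt = -13/(2*t - 1)
d^2K/dt^2 = 26/(4*t^2 - 4*t + 1)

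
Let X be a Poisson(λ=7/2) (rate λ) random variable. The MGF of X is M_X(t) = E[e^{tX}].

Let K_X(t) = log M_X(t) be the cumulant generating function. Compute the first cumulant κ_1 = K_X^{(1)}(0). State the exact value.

M_X(t) = e^(7*e^(t)/2 - 7/2)
K_X(t) = log M_X(t) = 7*e^(t)/2 - 7/2
K^(1)(t) = 7*e^(t)/2

κ_1 = K^(1)(0) = 7/2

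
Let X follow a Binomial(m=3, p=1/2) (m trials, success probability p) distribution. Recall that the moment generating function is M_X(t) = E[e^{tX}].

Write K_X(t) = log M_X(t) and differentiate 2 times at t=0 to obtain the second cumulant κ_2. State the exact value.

M_X(t) = (e^(t)/2 + 1/2)^3
K_X(t) = log M_X(t) = 3*log(e^(t)/2 + 1/2)
D^2[K](t) = 3*e^(t)/(e^(2*t) + 2*e^(t) + 1)

κ_2 = D^2[K](0) = 3/4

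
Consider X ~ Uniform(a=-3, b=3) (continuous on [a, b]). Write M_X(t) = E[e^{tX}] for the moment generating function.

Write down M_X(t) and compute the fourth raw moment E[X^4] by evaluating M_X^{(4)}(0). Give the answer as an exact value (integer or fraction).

E[X^4] = M′′′′(0) = 81/5

M_X(t) = (e^(3*t) - e^(-3*t))/(6*t)
M′(t) = (3*t*e^(6*t) + 3*t - e^(6*t) + 1)*e^(-3*t)/(6*t^2)
M′′(t) = (9*t^2*e^(6*t) - 9*t^2 - 6*t*e^(6*t) - 6*t + 2*e^(6*t) - 2)*e^(-3*t)/(6*t^3)
M′′′(t) = (9*t^3*e^(6*t) + 9*t^3 - 9*t^2*e^(6*t) + 9*t^2 + 6*t*e^(6*t) + 6*t - 2*e^(6*t) + 2)*e^(-3*t)/(2*t^4)
M′′′′(t) = (27*t^4*e^(6*t) - 27*t^4 - 36*t^3*e^(6*t) - 36*t^3 + 36*t^2*e^(6*t) - 36*t^2 - 24*t*e^(6*t) - 24*t + 8*e^(6*t) - 8)*e^(-3*t)/(2*t^5)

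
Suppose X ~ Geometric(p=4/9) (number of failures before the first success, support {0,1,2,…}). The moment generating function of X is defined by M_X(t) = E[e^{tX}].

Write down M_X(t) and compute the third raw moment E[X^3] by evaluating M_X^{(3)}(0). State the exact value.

E[X^3] = D^3[M](0) = 715/32

M_X(t) = 4/(9*(1 - 5*e^(t)/9))
D^3[M](t) = (500*e^(3*t) + 3600*e^(2*t) + 1620*e^(t))/(625*e^(4*t) - 4500*e^(3*t) + 12150*e^(2*t) - 14580*e^(t) + 6561)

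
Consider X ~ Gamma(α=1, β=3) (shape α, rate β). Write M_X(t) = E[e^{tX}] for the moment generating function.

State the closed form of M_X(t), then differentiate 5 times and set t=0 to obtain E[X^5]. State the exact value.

E[X^5] = d^5M/dt^5 |_{t=0} = 40/81

M_X(t) = 3/(3 - t)
dM/dt = 3/(t^2 - 6*t + 9)
d^2M/dt^2 = -6/(t^3 - 9*t^2 + 27*t - 27)
d^3M/dt^3 = 18/(t^4 - 12*t^3 + 54*t^2 - 108*t + 81)
d^4M/dt^4 = -72/(t^5 - 15*t^4 + 90*t^3 - 270*t^2 + 405*t - 243)
d^5M/dt^5 = 360/(t^6 - 18*t^5 + 135*t^4 - 540*t^3 + 1215*t^2 - 1458*t + 729)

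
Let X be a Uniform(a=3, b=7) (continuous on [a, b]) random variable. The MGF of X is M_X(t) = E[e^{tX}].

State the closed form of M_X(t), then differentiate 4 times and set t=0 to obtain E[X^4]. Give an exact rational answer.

M_X(t) = (e^(7*t) - e^(3*t))/(4*t)
M′(t) = (7*t*e^(7*t) - 3*t*e^(3*t) - e^(7*t) + e^(3*t))/(4*t^2)
M′′(t) = (49*t^2*e^(7*t) - 9*t^2*e^(3*t) - 14*t*e^(7*t) + 6*t*e^(3*t) + 2*e^(7*t) - 2*e^(3*t))/(4*t^3)
M′′′(t) = (343*t^3*e^(7*t) - 27*t^3*e^(3*t) - 147*t^2*e^(7*t) + 27*t^2*e^(3*t) + 42*t*e^(7*t) - 18*t*e^(3*t) - 6*e^(7*t) + 6*e^(3*t))/(4*t^4)

E[X^4] = M′′′′(0) = 4141/5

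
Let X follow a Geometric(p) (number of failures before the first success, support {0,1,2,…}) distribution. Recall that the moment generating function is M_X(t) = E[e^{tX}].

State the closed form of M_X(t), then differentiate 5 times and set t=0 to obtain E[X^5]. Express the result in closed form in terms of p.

E[X^5] = D^5[M](0) = -1 + 31/p - 180/p^2 + 390/p^3 - 360/p^4 + 120/p^5

M_X(t) = p/(-(1 - p)*e^(t) + 1)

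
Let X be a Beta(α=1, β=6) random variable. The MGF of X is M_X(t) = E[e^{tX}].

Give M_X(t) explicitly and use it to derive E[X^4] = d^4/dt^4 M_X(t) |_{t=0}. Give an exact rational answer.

E[X^4] = D^4[M](0) = 1/210

M_X(t) = ₁F₁(1; 7; t)
D^4[M](t) = ₁F₁(5; 11; t)/210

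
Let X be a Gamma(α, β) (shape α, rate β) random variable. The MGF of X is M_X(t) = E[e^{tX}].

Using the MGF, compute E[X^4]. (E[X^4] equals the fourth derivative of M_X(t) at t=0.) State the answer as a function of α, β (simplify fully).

E[X^4] = M^(4)(0) = α*(α^3 + 6*α^2 + 11*α + 6)/β^4

M_X(t) = (β/(β - t))^α
M^(4)(t) = (α^4*β^α*(1/(β - t))^α + 6*α^3*β^α*(1/(β - t))^α + 11*α^2*β^α*(1/(β - t))^α + 6*α*β^α*(1/(β - t))^α)/(β^4 - 4*β^3*t + 6*β^2*t^2 - 4*β*t^3 + t^4)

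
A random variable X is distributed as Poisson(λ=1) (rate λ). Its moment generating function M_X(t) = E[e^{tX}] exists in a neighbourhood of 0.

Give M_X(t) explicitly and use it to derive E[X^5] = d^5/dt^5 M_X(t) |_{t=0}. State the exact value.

E[X^5] = M^(5)(0) = 52

M_X(t) = e^(e^(t) - 1)
M^(5)(t) = (e^(5*t)*e^(e^(t)) + 10*e^(4*t)*e^(e^(t)) + 25*e^(3*t)*e^(e^(t)) + 15*e^(2*t)*e^(e^(t)) + e^(t)*e^(e^(t)))*e^(-1)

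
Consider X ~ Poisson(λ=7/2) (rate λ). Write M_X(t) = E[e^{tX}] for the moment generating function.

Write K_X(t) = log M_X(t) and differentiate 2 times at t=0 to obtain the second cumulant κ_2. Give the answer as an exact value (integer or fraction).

M_X(t) = e^(7*e^(t)/2 - 7/2)
K_X(t) = log M_X(t) = 7*e^(t)/2 - 7/2
dK/dt = 7*e^(t)/2
d^2K/dt^2 = 7*e^(t)/2

κ_2 = d^2K/dt^2 |_{t=0} = 7/2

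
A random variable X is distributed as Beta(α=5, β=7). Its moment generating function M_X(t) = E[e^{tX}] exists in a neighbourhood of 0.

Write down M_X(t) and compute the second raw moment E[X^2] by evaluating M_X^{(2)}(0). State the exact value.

E[X^2] = D^2[M](0) = 5/26

M_X(t) = ₁F₁(5; 12; t)
D^2[M](t) = 5*₁F₁(7; 14; t)/26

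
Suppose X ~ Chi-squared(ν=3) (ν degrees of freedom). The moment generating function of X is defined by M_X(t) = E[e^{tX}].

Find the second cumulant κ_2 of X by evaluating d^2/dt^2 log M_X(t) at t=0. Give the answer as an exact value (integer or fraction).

M_X(t) = (1 - 2*t)^(-3/2)
K_X(t) = log M_X(t) = -3*log(1 - 2*t)/2
K′(t) = -3/(2*t - 1)
K′′(t) = 6/(4*t^2 - 4*t + 1)

κ_2 = K′′(0) = 6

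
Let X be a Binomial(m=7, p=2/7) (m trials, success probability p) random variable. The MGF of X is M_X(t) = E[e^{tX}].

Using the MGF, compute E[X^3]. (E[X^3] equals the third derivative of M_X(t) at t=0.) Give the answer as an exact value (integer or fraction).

E[X^3] = M^(3)(0) = 842/49

M_X(t) = (2*e^(t)/7 + 5/7)^7
M^(3)(t) = 128*e^(7*t)/2401 + 69120*e^(6*t)/117649 + 300000*e^(5*t)/117649 + 640000*e^(4*t)/117649 + 675000*e^(3*t)/117649 + 300000*e^(2*t)/117649 + 31250*e^(t)/117649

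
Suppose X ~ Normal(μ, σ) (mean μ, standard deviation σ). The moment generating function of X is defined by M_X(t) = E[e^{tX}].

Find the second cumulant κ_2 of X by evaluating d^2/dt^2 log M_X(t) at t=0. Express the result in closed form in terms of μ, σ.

κ_2 = d^2K/dt^2 |_{t=0} = σ^2

M_X(t) = e^(μ*t + σ^2*t^2/2)
K_X(t) = log M_X(t) = μ*t + σ^2*t^2/2
dK/dt = μ + σ^2*t
d^2K/dt^2 = σ^2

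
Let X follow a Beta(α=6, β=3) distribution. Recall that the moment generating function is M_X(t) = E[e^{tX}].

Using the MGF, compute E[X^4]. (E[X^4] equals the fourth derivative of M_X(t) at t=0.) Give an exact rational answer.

E[X^4] = d^4M/dt^4 |_{t=0} = 14/55

M_X(t) = ₁F₁(6; 9; t)
dM/dt = 2*₁F₁(7; 10; t)/3
d^2M/dt^2 = 7*₁F₁(8; 11; t)/15
d^3M/dt^3 = 56*₁F₁(9; 12; t)/165
d^4M/dt^4 = 14*₁F₁(10; 13; t)/55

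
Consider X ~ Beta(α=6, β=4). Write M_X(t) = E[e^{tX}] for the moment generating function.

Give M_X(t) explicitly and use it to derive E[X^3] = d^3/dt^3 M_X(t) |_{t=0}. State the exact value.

M_X(t) = ₁F₁(6; 10; t)
dM/dt = 3*₁F₁(7; 11; t)/5
d^2M/dt^2 = 21*₁F₁(8; 12; t)/55
d^3M/dt^3 = 14*₁F₁(9; 13; t)/55

E[X^3] = d^3M/dt^3 |_{t=0} = 14/55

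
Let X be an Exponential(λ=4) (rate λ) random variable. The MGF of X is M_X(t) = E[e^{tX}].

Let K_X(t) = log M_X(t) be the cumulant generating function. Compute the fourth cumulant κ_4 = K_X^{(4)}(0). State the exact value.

M_X(t) = 4/(4 - t)
K_X(t) = log M_X(t) = -log(4 - t) + 2*log(2)
K′(t) = -1/(t - 4)
K′′(t) = 1/(t^2 - 8*t + 16)
K′′′(t) = -2/(t^3 - 12*t^2 + 48*t - 64)
K′′′′(t) = 6/(t^4 - 16*t^3 + 96*t^2 - 256*t + 256)

κ_4 = K′′′′(0) = 3/128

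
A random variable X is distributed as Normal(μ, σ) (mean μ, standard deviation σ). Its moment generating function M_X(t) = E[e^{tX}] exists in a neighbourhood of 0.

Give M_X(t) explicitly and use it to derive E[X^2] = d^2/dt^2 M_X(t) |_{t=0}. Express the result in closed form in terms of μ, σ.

M_X(t) = e^(μ*t + σ^2*t^2/2)
M^(2)(t) = μ^2*e^(μ*t)*e^(σ^2*t^2/2) + 2*μ*σ^2*t*e^(μ*t)*e^(σ^2*t^2/2) + σ^4*t^2*e^(μ*t)*e^(σ^2*t^2/2) + σ^2*e^(μ*t)*e^(σ^2*t^2/2)

E[X^2] = M^(2)(0) = μ^2 + σ^2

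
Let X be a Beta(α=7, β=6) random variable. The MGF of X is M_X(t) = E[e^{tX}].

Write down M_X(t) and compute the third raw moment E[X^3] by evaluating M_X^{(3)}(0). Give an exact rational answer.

E[X^3] = M^(3)(0) = 12/65

M_X(t) = ₁F₁(7; 13; t)
M^(3)(t) = 12*₁F₁(10; 16; t)/65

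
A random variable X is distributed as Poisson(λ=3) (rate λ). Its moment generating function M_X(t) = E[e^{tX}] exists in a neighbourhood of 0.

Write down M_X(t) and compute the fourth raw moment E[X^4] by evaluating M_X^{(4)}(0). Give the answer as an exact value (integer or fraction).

E[X^4] = D^4[M](0) = 309

M_X(t) = e^(3*e^(t) - 3)
D^4[M](t) = (81*e^(4*t)*e^(3*e^(t)) + 162*e^(3*t)*e^(3*e^(t)) + 63*e^(2*t)*e^(3*e^(t)) + 3*e^(t)*e^(3*e^(t)))*e^(-3)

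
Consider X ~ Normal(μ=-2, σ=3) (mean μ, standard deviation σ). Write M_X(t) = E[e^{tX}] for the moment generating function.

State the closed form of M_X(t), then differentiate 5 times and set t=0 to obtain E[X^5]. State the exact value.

E[X^5] = M^(5)(0) = -3182

M_X(t) = e^(9*t^2/2 - 2*t)
M^(5)(t) = (59049*t^5*e^(9*t^2/2) - 65610*t^4*e^(9*t^2/2) + 94770*t^3*e^(9*t^2/2) - 50220*t^2*e^(9*t^2/2) + 21375*t*e^(9*t^2/2) - 3182*e^(9*t^2/2))*e^(-2*t)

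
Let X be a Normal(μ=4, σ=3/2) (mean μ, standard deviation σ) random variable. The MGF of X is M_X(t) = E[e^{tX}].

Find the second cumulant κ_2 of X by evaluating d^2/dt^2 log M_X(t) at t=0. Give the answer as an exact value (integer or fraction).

M_X(t) = e^(9*t^2/8 + 4*t)
K_X(t) = log M_X(t) = 9*t^2/8 + 4*t
K′(t) = 9*t/4 + 4
K′′(t) = 9/4

κ_2 = K′′(0) = 9/4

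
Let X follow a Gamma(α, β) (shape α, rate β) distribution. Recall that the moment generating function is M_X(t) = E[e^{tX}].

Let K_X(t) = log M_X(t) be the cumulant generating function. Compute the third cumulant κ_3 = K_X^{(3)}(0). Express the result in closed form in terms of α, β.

M_X(t) = (β/(β - t))^α
K_X(t) = log M_X(t) = α*(log(β) - log(β - t))
K′(t) = -α/(-β + t)
K′′(t) = α/(β^2 - 2*β*t + t^2)
K′′′(t) = -2*α/(-β^3 + 3*β^2*t - 3*β*t^2 + t^3)

κ_3 = K′′′(0) = 2*α/β^3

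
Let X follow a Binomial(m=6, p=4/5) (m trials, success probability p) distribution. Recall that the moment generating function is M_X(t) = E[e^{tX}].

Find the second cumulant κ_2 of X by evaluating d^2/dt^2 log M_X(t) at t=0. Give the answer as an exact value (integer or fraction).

M_X(t) = (4*e^(t)/5 + 1/5)^6
K_X(t) = log M_X(t) = 6*log(4*e^(t)/5 + 1/5)
K′(t) = 24*e^(t)/(4*e^(t) + 1)
K′′(t) = 24*e^(t)/(16*e^(2*t) + 8*e^(t) + 1)

κ_2 = K′′(0) = 24/25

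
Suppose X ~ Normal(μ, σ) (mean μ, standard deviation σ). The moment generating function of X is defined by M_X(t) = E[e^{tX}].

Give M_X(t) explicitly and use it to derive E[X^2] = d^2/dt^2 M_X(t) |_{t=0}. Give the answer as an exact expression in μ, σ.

E[X^2] = M^(2)(0) = μ^2 + σ^2

M_X(t) = e^(μ*t + σ^2*t^2/2)
M^(2)(t) = μ^2*e^(μ*t)*e^(σ^2*t^2/2) + 2*μ*σ^2*t*e^(μ*t)*e^(σ^2*t^2/2) + σ^4*t^2*e^(μ*t)*e^(σ^2*t^2/2) + σ^2*e^(μ*t)*e^(σ^2*t^2/2)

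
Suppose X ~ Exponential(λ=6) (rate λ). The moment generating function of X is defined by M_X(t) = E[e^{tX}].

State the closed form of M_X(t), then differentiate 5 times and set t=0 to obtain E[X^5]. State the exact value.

E[X^5] = M^(5)(0) = 5/324

M_X(t) = 6/(6 - t)
M^(5)(t) = 720/(t^6 - 36*t^5 + 540*t^4 - 4320*t^3 + 19440*t^2 - 46656*t + 46656)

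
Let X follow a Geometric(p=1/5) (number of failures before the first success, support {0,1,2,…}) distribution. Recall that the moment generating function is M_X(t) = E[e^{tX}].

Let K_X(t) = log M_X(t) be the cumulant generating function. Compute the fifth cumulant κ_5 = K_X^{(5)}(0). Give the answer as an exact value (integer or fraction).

M_X(t) = 1/(5*(1 - 4*e^(t)/5))
K_X(t) = log M_X(t) = -log(1 - 4*e^(t)/5) - log(5)
dK/dt = -4*e^(t)/(4*e^(t) - 5)
d^2K/dt^2 = 20*e^(t)/(16*e^(2*t) - 40*e^(t) + 25)
d^3K/dt^3 = (-80*e^(2*t) - 100*e^(t))/(64*e^(3*t) - 240*e^(2*t) + 300*e^(t) - 125)
d^4K/dt^4 = (320*e^(3*t) + 1600*e^(2*t) + 500*e^(t))/(256*e^(4*t) - 1280*e^(3*t) + 2400*e^(2*t) - 2000*e^(t) + 625)
d^5K/dt^5 = (-1280*e^(4*t) - 17600*e^(3*t) - 22000*e^(2*t) - 2500*e^(t))/(1024*e^(5*t) - 6400*e^(4*t) + 16000*e^(3*t) - 20000*e^(2*t) + 12500*e^(t) - 3125)

κ_5 = d^5K/dt^5 |_{t=0} = 43380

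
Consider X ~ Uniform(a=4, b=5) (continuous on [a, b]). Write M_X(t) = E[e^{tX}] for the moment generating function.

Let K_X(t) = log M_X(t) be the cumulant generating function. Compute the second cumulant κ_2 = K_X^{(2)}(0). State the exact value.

M_X(t) = (e^(5*t) - e^(4*t))/t
K_X(t) = log M_X(t) = -log(t) + log(e^(5*t) - e^(4*t))
D^2[K](t) = (-t^2*e^(t) + e^(2*t) - 2*e^(t) + 1)/(t^2*e^(2*t) - 2*t^2*e^(t) + t^2)

κ_2 = D^2[K](0) = 1/12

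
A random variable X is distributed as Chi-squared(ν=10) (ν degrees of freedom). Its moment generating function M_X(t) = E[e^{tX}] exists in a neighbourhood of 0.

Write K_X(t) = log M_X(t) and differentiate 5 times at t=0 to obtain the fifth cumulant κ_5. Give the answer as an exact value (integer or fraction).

κ_5 = D^5[K](0) = 3840

M_X(t) = (1 - 2*t)^(-5)
K_X(t) = log M_X(t) = -5*log(1 - 2*t)
D^5[K](t) = -3840/(32*t^5 - 80*t^4 + 80*t^3 - 40*t^2 + 10*t - 1)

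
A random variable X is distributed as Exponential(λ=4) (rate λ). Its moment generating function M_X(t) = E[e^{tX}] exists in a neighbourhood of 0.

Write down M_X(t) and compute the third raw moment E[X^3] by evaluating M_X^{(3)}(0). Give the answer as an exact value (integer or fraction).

M_X(t) = 4/(4 - t)
D^3[M](t) = 24/(t^4 - 16*t^3 + 96*t^2 - 256*t + 256)

E[X^3] = D^3[M](0) = 3/32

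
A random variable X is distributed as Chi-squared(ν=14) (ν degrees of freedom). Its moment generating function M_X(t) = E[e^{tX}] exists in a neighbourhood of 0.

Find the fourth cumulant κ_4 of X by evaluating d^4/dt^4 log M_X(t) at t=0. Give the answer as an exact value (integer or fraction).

κ_4 = D^4[K](0) = 672

M_X(t) = (1 - 2*t)^(-7)
K_X(t) = log M_X(t) = -7*log(1 - 2*t)
D^4[K](t) = 672/(16*t^4 - 32*t^3 + 24*t^2 - 8*t + 1)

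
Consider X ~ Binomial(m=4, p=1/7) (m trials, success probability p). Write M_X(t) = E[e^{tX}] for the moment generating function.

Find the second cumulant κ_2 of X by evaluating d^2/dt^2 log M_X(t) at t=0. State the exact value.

M_X(t) = (e^(t)/7 + 6/7)^4
K_X(t) = log M_X(t) = 4*log(e^(t)/7 + 6/7)
K′(t) = 4*e^(t)/(e^(t) + 6)
K′′(t) = 24*e^(t)/(e^(2*t) + 12*e^(t) + 36)

κ_2 = K′′(0) = 24/49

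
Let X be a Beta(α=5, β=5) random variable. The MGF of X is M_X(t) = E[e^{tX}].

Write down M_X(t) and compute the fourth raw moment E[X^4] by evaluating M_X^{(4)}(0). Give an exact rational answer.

M_X(t) = ₁F₁(5; 10; t)
D^4[M](t) = 14*₁F₁(9; 14; t)/143

E[X^4] = D^4[M](0) = 14/143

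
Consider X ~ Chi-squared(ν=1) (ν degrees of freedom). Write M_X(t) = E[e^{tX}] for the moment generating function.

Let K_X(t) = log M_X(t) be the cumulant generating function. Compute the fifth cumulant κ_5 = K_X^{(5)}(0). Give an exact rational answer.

M_X(t) = 1/√(1 - 2*t)
K_X(t) = log M_X(t) = -log(1 - 2*t)/2
K′(t) = -1/(2*t - 1)
K′′(t) = 2/(4*t^2 - 4*t + 1)
K′′′(t) = -8/(8*t^3 - 12*t^2 + 6*t - 1)
K′′′′(t) = 48/(16*t^4 - 32*t^3 + 24*t^2 - 8*t + 1)
K′′′′′(t) = -384/(32*t^5 - 80*t^4 + 80*t^3 - 40*t^2 + 10*t - 1)

κ_5 = K′′′′′(0) = 384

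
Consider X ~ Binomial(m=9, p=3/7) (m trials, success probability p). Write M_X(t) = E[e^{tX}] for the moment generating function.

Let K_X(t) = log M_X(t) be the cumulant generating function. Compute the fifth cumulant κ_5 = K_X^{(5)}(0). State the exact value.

κ_5 = d^5K/dt^5 |_{t=0} = -10260/16807

M_X(t) = (3*e^(t)/7 + 4/7)^9
K_X(t) = log M_X(t) = 9*log(3*e^(t)/7 + 4/7)
dK/dt = 27*e^(t)/(3*e^(t) + 4)
d^2K/dt^2 = 108*e^(t)/(9*e^(2*t) + 24*e^(t) + 16)
d^3K/dt^3 = (-324*e^(2*t) + 432*e^(t))/(27*e^(3*t) + 108*e^(2*t) + 144*e^(t) + 64)
d^4K/dt^4 = (972*e^(3*t) - 5184*e^(2*t) + 1728*e^(t))/(81*e^(4*t) + 432*e^(3*t) + 864*e^(2*t) + 768*e^(t) + 256)
d^5K/dt^5 = (-2916*e^(4*t) + 42768*e^(3*t) - 57024*e^(2*t) + 6912*e^(t))/(243*e^(5*t) + 1620*e^(4*t) + 4320*e^(3*t) + 5760*e^(2*t) + 3840*e^(t) + 1024)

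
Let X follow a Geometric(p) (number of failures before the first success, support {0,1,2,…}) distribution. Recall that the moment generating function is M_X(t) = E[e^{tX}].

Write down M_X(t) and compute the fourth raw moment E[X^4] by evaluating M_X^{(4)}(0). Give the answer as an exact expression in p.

E[X^4] = M′′′′(0) = 1 - 15/p + 50/p^2 - 60/p^3 + 24/p^4

M_X(t) = p/(-(1 - p)*e^(t) + 1)
M′(t) = (-p^2*e^(t) + p*e^(t))/(p^2*e^(2*t) - 2*p*e^(2*t) + 2*p*e^(t) + e^(2*t) - 2*e^(t) + 1)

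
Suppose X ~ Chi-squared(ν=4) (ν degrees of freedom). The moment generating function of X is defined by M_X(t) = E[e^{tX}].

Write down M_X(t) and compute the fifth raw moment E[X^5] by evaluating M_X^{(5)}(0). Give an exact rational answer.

E[X^5] = M′′′′′(0) = 23040

M_X(t) = (1 - 2*t)^(-2)
M′(t) = -4/(8*t^3 - 12*t^2 + 6*t - 1)
M′′(t) = 24/(16*t^4 - 32*t^3 + 24*t^2 - 8*t + 1)
M′′′(t) = -192/(32*t^5 - 80*t^4 + 80*t^3 - 40*t^2 + 10*t - 1)
M′′′′(t) = 1920/(64*t^6 - 192*t^5 + 240*t^4 - 160*t^3 + 60*t^2 - 12*t + 1)
M′′′′′(t) = -23040/(128*t^7 - 448*t^6 + 672*t^5 - 560*t^4 + 280*t^3 - 84*t^2 + 14*t - 1)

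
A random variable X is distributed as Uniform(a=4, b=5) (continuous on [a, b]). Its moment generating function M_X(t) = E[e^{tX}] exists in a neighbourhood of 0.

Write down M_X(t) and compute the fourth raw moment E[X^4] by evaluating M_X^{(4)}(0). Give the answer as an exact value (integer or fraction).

M_X(t) = (e^(5*t) - e^(4*t))/t
dM/dt = (5*t*e^(5*t) - 4*t*e^(4*t) - e^(5*t) + e^(4*t))/t^2
d^2M/dt^2 = (25*t^2*e^(5*t) - 16*t^2*e^(4*t) - 10*t*e^(5*t) + 8*t*e^(4*t) + 2*e^(5*t) - 2*e^(4*t))/t^3
d^3M/dt^3 = (125*t^3*e^(5*t) - 64*t^3*e^(4*t) - 75*t^2*e^(5*t) + 48*t^2*e^(4*t) + 30*t*e^(5*t) - 24*t*e^(4*t) - 6*e^(5*t) + 6*e^(4*t))/t^4

E[X^4] = d^4M/dt^4 |_{t=0} = 2101/5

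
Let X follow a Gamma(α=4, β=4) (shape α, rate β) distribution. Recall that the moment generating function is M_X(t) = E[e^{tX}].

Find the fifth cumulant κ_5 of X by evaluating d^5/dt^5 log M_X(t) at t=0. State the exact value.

M_X(t) = 256/(4 - t)^4
K_X(t) = log M_X(t) = -4*log(4 - t) + 8*log(2)
K′(t) = -4/(t - 4)
K′′(t) = 4/(t^2 - 8*t + 16)
K′′′(t) = -8/(t^3 - 12*t^2 + 48*t - 64)
K′′′′(t) = 24/(t^4 - 16*t^3 + 96*t^2 - 256*t + 256)
K′′′′′(t) = -96/(t^5 - 20*t^4 + 160*t^3 - 640*t^2 + 1280*t - 1024)

κ_5 = K′′′′′(0) = 3/32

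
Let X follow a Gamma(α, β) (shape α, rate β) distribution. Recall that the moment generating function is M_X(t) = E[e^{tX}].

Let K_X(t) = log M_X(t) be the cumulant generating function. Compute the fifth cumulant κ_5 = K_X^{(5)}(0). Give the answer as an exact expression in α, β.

κ_5 = K′′′′′(0) = 24*α/β^5

M_X(t) = (β/(β - t))^α
K_X(t) = log M_X(t) = α*(log(β) - log(β - t))
K′(t) = -α/(-β + t)
K′′(t) = α/(β^2 - 2*β*t + t^2)
K′′′(t) = -2*α/(-β^3 + 3*β^2*t - 3*β*t^2 + t^3)
K′′′′(t) = 6*α/(β^4 - 4*β^3*t + 6*β^2*t^2 - 4*β*t^3 + t^4)
K′′′′′(t) = -24*α/(-β^5 + 5*β^4*t - 10*β^3*t^2 + 10*β^2*t^3 - 5*β*t^4 + t^5)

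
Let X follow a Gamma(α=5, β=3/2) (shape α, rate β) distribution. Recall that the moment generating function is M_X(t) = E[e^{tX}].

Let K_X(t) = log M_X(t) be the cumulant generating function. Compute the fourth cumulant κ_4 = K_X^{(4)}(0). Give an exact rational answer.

κ_4 = K′′′′(0) = 160/27

M_X(t) = 243/(32*(3/2 - t)^5)
K_X(t) = log M_X(t) = -5*log(3/2 - t) - 5*log(2) + 5*log(3)
K′(t) = -10/(2*t - 3)
K′′(t) = 20/(4*t^2 - 12*t + 9)
K′′′(t) = -80/(8*t^3 - 36*t^2 + 54*t - 27)
K′′′′(t) = 480/(16*t^4 - 96*t^3 + 216*t^2 - 216*t + 81)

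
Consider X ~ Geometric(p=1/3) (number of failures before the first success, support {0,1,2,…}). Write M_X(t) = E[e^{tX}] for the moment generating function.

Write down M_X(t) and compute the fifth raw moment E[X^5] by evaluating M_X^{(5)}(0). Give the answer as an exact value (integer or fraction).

E[X^5] = M^(5)(0) = 9002

M_X(t) = 1/(3*(1 - 2*e^(t)/3))
M^(5)(t) = (32*e^(5*t) + 1248*e^(4*t) + 4752*e^(3*t) + 2808*e^(2*t) + 162*e^(t))/(64*e^(6*t) - 576*e^(5*t) + 2160*e^(4*t) - 4320*e^(3*t) + 4860*e^(2*t) - 2916*e^(t) + 729)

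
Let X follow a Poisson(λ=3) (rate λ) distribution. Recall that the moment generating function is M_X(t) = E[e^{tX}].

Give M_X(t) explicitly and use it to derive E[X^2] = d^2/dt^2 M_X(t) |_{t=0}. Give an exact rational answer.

M_X(t) = e^(3*e^(t) - 3)
dM/dt = 3*e^(-3)*e^(t)*e^(3*e^(t))
d^2M/dt^2 = (9*e^(2*t)*e^(3*e^(t)) + 3*e^(t)*e^(3*e^(t)))*e^(-3)

E[X^2] = d^2M/dt^2 |_{t=0} = 12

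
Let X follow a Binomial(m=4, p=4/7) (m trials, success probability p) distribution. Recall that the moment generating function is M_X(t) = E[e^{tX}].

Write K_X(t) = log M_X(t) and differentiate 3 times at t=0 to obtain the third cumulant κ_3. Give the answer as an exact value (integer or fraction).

κ_3 = D^3[K](0) = -48/343

M_X(t) = (4*e^(t)/7 + 3/7)^4
K_X(t) = log M_X(t) = 4*log(4*e^(t)/7 + 3/7)
D^3[K](t) = (-192*e^(2*t) + 144*e^(t))/(64*e^(3*t) + 144*e^(2*t) + 108*e^(t) + 27)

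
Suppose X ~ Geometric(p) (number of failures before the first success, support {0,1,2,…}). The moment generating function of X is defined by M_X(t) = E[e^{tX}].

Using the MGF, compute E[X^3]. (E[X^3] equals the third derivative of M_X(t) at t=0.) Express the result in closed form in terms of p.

E[X^3] = M′′′(0) = -1 + 7/p - 12/p^2 + 6/p^3

M_X(t) = p/(-(1 - p)*e^(t) + 1)
M′(t) = (-p^2*e^(t) + p*e^(t))/(p^2*e^(2*t) - 2*p*e^(2*t) + 2*p*e^(t) + e^(2*t) - 2*e^(t) + 1)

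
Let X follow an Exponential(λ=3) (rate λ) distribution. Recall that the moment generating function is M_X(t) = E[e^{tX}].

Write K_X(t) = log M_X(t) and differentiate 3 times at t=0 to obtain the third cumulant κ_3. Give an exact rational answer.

κ_3 = K′′′(0) = 2/27

M_X(t) = 3/(3 - t)
K_X(t) = log M_X(t) = -log(3 - t) + log(3)
K′(t) = -1/(t - 3)
K′′(t) = 1/(t^2 - 6*t + 9)
K′′′(t) = -2/(t^3 - 9*t^2 + 27*t - 27)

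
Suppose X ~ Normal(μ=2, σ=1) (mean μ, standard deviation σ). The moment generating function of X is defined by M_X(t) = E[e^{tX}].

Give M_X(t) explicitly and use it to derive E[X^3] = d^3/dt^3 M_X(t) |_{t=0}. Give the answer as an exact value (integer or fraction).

M_X(t) = e^(t^2/2 + 2*t)
dM/dt = t*e^(2*t)*e^(t^2/2) + 2*e^(2*t)*e^(t^2/2)
d^2M/dt^2 = t^2*e^(2*t)*e^(t^2/2) + 4*t*e^(2*t)*e^(t^2/2) + 5*e^(2*t)*e^(t^2/2)
d^3M/dt^3 = t^3*e^(2*t)*e^(t^2/2) + 6*t^2*e^(2*t)*e^(t^2/2) + 15*t*e^(2*t)*e^(t^2/2) + 14*e^(2*t)*e^(t^2/2)

E[X^3] = d^3M/dt^3 |_{t=0} = 14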